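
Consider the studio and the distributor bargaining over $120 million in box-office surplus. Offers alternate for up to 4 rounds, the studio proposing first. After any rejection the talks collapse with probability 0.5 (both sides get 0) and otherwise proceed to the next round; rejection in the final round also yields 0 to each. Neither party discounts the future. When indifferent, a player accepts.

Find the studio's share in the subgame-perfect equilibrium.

Round 4 (the distributor proposes): the studio will accept anything ≥ 0, so the distributor offers 0 and keeps 120.
Round 3 (the studio proposes): rejecting gives the distributor an expected 0.5 × 120 = 60; the studio offers that and keeps 60.
Round 2 (the distributor proposes): rejecting gives the studio an expected 0.5 × 60 = 30; the distributor offers that and keeps 90.
Round 1 (the studio proposes): rejecting gives the distributor an expected 0.5 × 90 = 45. The studio offers 45 and keeps 120 − 45 = 75.

75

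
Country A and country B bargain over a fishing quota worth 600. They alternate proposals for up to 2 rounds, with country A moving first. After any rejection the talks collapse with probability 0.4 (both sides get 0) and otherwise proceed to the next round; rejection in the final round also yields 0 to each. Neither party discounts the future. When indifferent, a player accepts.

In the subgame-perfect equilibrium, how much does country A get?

240

Round 2 (country B proposes): country A will accept anything ≥ 0, so country B offers 0 and keeps 600.
Round 1 (country A proposes): rejecting gives country B an expected 0.6 × 600 = 360; country A offers that and keeps 240.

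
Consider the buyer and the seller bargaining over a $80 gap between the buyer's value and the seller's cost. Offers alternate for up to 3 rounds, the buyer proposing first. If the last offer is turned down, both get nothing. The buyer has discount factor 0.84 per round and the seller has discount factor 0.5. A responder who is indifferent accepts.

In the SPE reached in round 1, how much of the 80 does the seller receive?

6.4

Solve by backward induction from round 3.
Round 3 (the buyer proposes): rejection yields 0 for the seller; the buyer offers 0 and keeps 80.
Round 2 (the seller proposes): the buyer can get 80 next round, worth 0.84 × 80 = 67.2 now; the seller offers that and keeps 12.8.
Round 1 (the buyer proposes): the seller can get 12.8 next round, worth 0.5 × 12.8 = 6.4 now; the buyer offers that and keeps 73.6.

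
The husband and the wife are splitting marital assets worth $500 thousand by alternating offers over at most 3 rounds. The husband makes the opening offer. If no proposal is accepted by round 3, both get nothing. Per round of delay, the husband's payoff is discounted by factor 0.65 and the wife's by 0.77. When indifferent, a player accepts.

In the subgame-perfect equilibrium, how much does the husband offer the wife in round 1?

134.75

Round 3 (the husband proposes): the wife will accept anything ≥ 0, so the husband offers 0 and keeps 500.
Round 2 (the wife proposes): the husband can get 500 next round, worth 0.65 × 500 = 325 now; the wife offers that and keeps 175.
Round 1 (the husband proposes): the wife can get 175 next round, worth 0.77 × 175 = 134.75 now, so the husband offers 134.75, keeping 365.25.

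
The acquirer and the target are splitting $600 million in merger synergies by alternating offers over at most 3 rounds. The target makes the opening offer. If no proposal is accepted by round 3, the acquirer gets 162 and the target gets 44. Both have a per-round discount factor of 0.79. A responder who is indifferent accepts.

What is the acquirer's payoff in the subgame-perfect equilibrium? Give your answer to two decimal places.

Round 3 (the target proposes): the acquirer gets 162 if talks fail, so the target offers 162 and keeps 438.
Round 2 (the acquirer proposes): the target can get 438 next round, worth 0.79 × 438 = 346.02 now; the acquirer offers that and keeps 253.98.
Round 1 (the target proposes): the acquirer can get 253.98 next round, worth 0.79 × 253.98 = 200.6442 now; the target offers that and keeps 399.3558.

200.64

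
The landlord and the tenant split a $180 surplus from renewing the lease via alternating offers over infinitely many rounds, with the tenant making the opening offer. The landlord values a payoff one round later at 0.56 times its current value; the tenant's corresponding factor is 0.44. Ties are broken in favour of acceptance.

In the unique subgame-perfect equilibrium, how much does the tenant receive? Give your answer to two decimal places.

105.10

When the tenant proposes, the landlord accepts any offer worth at least 0.56 times what the landlord would get by proposing next round; and vice versa.
This gives x = 180 − 0.56y and y = 180 − 0.44x, where x and y are each side's share when it proposes.
Hence (1 − 0.56·0.44)x = 180(1 − 0.56), i.e. 0.7536·x = 79.2.
x ≈ 105.0955; the landlord's share is 180 − x ≈ 74.9045.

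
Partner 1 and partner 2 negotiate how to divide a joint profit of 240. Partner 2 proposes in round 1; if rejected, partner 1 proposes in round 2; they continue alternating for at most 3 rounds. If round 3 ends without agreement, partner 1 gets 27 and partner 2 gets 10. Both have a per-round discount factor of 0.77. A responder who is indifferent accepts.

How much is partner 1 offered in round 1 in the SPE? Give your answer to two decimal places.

58.51

Round 3 (partner 2 proposes): partner 1 gets 27 if talks fail, so partner 2 offers 27 and keeps 213.
Round 2 (partner 1 proposes): partner 2 can get 213 next round, worth 0.77 × 213 = 164.01 now. Partner 1 offers 164.01 and keeps 240 − 164.01 = 75.99.
Round 1 (partner 2 proposes): partner 1 can get 75.99 next round, worth 0.77 × 75.99 = 58.5123 now. Partner 2 offers 58.5123 and keeps 240 − 58.5123 = 181.4877.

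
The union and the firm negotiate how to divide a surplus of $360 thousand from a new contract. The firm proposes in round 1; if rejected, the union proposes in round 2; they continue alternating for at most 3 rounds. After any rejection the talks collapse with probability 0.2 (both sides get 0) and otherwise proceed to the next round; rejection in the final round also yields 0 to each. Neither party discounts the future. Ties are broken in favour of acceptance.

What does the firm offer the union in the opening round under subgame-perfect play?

57.6

By backward induction:
Round 3 (the firm proposes): the union will accept anything ≥ 0, so the firm offers 0 and keeps 360.
Round 2 (the union proposes): rejecting gives the firm an expected 0.8 × 360 = 288; the union offers that and keeps 72.
Round 1 (the firm proposes): rejecting gives the union an expected 0.8 × 72 = 57.6, so the firm offers 57.6, keeping 302.4.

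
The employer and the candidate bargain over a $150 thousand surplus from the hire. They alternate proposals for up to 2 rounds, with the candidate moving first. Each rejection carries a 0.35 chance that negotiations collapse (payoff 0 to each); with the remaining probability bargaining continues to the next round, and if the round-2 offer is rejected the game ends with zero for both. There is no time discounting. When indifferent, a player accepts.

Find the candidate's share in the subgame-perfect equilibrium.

52.5

Round 2 (the employer proposes): rejection yields 0 for the candidate; the employer offers 0 and keeps 150.
Round 1 (the candidate proposes): rejecting gives the employer an expected 0.65 × 150 = 97.5. The candidate offers 97.5 and keeps 150 − 97.5 = 52.5.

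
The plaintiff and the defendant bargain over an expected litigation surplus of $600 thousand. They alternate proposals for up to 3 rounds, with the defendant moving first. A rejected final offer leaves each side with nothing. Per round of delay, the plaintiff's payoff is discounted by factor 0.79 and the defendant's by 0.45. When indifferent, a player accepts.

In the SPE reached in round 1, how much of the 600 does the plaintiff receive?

260.7

Solve by backward induction from round 3.
Round 3 (the defendant proposes): rejection yields 0 for the plaintiff; the defendant offers 0 and keeps 600.
Round 2 (the plaintiff proposes): the defendant can get 600 next round, worth 0.45 × 600 = 270 now, so the plaintiff offers 270, keeping 330.
Round 1 (the defendant proposes): the plaintiff can get 330 next round, worth 0.79 × 330 = 260.7 now; the defendant offers that and keeps 339.3.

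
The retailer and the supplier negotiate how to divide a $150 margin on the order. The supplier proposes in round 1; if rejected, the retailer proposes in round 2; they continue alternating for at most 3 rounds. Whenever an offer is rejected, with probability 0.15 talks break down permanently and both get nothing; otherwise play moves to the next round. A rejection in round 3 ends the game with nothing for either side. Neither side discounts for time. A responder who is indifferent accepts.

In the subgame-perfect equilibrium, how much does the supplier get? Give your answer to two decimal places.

By backward induction:
Round 3 (the supplier proposes): rejection yields 0 for the retailer; the supplier offers 0 and keeps 150.
Round 2 (the retailer proposes): rejecting gives the supplier an expected 0.85 × 150 = 127.5, so the retailer offers 127.5, keeping 22.5.
Round 1 (the supplier proposes): rejecting gives the retailer an expected 0.85 × 22.5 = 19.125. The supplier offers 19.125 and keeps 150 − 19.125 = 130.875.

130.88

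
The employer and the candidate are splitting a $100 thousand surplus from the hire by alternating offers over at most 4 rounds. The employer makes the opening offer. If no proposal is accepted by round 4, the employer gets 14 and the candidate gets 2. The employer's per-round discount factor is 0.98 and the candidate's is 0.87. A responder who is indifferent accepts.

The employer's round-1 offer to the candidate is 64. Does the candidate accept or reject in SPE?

Reject

Work out the candidate's continuation value if the offer is rejected.
Round 4 (the candidate proposes): the employer gets 14 if talks fail, so the candidate offers 14 and keeps 86.
Round 3 (the employer proposes): the candidate can get 86 next round, worth 0.87 × 86 = 74.82 now. The employer offers 74.82 and keeps 100 − 74.82 = 25.18.
Round 2 (the candidate proposes): the employer can get 25.18 next round, worth 0.98 × 25.18 = 24.6764 now. The candidate offers 24.6764 and keeps 100 − 24.6764 = 75.3236.
So by rejecting in round 1, the candidate gets 75.3236 next round, worth 0.87 × 75.3236 = 65.531532 now.
Offer 64 < 65.531532, so the candidate rejects.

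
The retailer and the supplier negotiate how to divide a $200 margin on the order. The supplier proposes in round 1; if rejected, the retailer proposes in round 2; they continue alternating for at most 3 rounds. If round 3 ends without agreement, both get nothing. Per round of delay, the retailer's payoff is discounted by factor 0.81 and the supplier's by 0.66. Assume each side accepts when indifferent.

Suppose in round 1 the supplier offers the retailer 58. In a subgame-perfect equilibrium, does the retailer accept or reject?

Round 3 (the supplier proposes): the retailer will accept anything ≥ 0, so the supplier offers 0 and keeps 200.
Round 2 (the retailer proposes): the supplier can get 200 next round, worth 0.66 × 200 = 132 now, so the retailer offers 132, keeping 68.
So by rejecting in round 1, the retailer gets 68 next round, worth 0.81 × 68 = 55.08 now.
Offer 58 ≥ 55.08, so the retailer accepts.

Accept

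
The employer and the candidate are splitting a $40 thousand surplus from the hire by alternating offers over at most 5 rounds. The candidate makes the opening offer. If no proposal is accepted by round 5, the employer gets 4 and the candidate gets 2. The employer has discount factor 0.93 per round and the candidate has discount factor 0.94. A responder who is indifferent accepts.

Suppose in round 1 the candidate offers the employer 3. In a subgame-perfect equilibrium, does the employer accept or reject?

Work out the employer's continuation value if the offer is rejected.
Round 5 (the candidate proposes): the employer gets 4 if talks fail, so the candidate offers 4 and keeps 36.
Round 4 (the employer proposes): the candidate can get 36 next round, worth 0.94 × 36 = 33.84 now; the employer offers that and keeps 6.16.
Round 3 (the candidate proposes): the employer can get 6.16 next round, worth 0.93 × 6.16 = 5.7288 now, so the candidate offers 5.7288, keeping 34.2712.
Round 2 (the employer proposes): the candidate can get 34.2712 next round, worth 0.94 × 34.2712 = 32.214928 now. The employer offers 32.214928 and keeps 40 − 32.214928 = 7.785072.
So by rejecting in round 1, the employer gets 7.785072 next round, worth 0.93 × 7.785072 = 7.24011696 now.
Offer 3 < 7.24011696, so the employer rejects.

Reject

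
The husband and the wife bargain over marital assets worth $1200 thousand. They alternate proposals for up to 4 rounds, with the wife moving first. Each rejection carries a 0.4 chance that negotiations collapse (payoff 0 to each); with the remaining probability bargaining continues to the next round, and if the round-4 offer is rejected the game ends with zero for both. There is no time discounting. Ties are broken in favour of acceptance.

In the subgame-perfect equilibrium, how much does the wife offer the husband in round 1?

547.2

Round 4 (the husband proposes): rejection yields 0 for the wife; the husband offers 0 and keeps 1200.
Round 3 (the wife proposes): rejecting gives the husband an expected 0.6 × 1200 = 720; the wife offers that and keeps 480.
Round 2 (the husband proposes): rejecting gives the wife an expected 0.6 × 480 = 288. The husband offers 288 and keeps 1200 − 288 = 912.
Round 1 (the wife proposes): rejecting gives the husband an expected 0.6 × 912 = 547.2, so the wife offers 547.2, keeping 652.8.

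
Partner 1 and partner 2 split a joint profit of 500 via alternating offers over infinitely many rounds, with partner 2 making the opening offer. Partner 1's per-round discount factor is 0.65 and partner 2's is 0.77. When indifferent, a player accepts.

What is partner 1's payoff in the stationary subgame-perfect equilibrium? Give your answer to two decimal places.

149.65

When partner 2 proposes, partner 1 accepts any offer worth at least 0.65 times what partner 1 would get by proposing next round; and vice versa.
This gives x = 500 − 0.65y and y = 500 − 0.77x, where x and y are each side's share when it proposes.
Hence (1 − 0.65·0.77)x = 500(1 − 0.65), i.e. 0.4995·x = 175.
x ≈ 350.3504; partner 1's share is 500 − x ≈ 149.6496.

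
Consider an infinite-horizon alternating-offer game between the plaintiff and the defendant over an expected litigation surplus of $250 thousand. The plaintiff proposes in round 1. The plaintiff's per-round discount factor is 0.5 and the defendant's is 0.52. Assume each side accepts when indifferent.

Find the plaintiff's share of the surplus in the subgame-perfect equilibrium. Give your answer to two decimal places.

162.16

When the plaintiff proposes, the defendant accepts any offer worth at least 0.52 times what the defendant would get by proposing next round; and vice versa.
This gives x = 250 − 0.52y and y = 250 − 0.5x, where x and y are each side's share when it proposes.
Hence (1 − 0.52·0.5)x = 250(1 − 0.52), i.e. 0.74·x = 120.
x ≈ 162.1622; the defendant's share is 250 − x ≈ 87.8378.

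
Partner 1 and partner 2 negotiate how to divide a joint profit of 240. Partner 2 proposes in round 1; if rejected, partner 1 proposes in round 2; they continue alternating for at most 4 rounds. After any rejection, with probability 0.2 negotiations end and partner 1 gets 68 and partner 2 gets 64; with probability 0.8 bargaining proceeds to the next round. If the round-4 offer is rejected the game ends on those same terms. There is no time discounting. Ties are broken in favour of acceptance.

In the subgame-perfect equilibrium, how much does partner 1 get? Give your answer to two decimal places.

Round 4 (partner 1 proposes): partner 2 gets 64 if talks fail, so partner 1 offers 64 and keeps 176.
Round 3 (partner 2 proposes): rejecting gives partner 1 an expected 0.8 × 176 + 0.2 × 68 = 154.4. Partner 2 offers 154.4 and keeps 240 − 154.4 = 85.6.
Round 2 (partner 1 proposes): rejecting gives partner 2 an expected 0.8 × 85.6 + 0.2 × 64 = 81.28. Partner 1 offers 81.28 and keeps 240 − 81.28 = 158.72.
Round 1 (partner 2 proposes): rejecting gives partner 1 an expected 0.8 × 158.72 + 0.2 × 68 = 140.576, so partner 2 offers 140.576, keeping 99.424.

140.58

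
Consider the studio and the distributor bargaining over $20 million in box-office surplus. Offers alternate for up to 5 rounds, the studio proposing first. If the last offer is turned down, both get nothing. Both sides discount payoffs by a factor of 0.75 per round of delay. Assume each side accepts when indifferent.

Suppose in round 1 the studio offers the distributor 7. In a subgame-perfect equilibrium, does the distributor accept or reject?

Accept

Round 5 (the studio proposes): the distributor will accept anything ≥ 0, so the studio offers 0 and keeps 20.
Round 4 (the distributor proposes): the studio can get 20 next round, worth 0.75 × 20 = 15 now; the distributor offers that and keeps 5.
Round 3 (the studio proposes): the distributor can get 5 next round, worth 0.75 × 5 = 3.75 now, so the studio offers 3.75, keeping 16.25.
Round 2 (the distributor proposes): the studio can get 16.25 next round, worth 0.75 × 16.25 = 12.1875 now. The distributor offers 12.1875 and keeps 20 − 12.1875 = 7.8125.
So by rejecting in round 1, the distributor gets 7.8125 next round, worth 0.75 × 7.8125 = 5.859375 now.
Offer 7 ≥ 5.859375, so the distributor accepts.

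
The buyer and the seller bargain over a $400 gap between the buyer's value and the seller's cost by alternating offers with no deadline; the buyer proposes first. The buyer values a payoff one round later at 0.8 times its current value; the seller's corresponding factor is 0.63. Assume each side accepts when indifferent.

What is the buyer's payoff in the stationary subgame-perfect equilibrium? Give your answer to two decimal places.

298.39

When the buyer proposes, the seller accepts any offer worth at least 0.63 times what the seller would get by proposing next round; and vice versa.
This gives x = 400 − 0.63y and y = 400 − 0.8x, where x and y are each side's share when it proposes.
Hence (1 − 0.63·0.8)x = 400(1 − 0.63), i.e. 0.496·x = 148.
x ≈ 298.3871; the seller's share is 400 − x ≈ 101.6129.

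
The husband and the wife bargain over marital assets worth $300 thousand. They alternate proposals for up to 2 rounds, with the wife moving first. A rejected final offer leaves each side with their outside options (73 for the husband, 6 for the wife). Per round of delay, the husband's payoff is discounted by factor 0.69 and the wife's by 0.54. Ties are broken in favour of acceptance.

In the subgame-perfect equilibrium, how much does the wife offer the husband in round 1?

202.86

Work backward from the last round.
Round 2 (the husband proposes): the wife gets 6 if talks fail, so the husband offers 6 and keeps 294.
Round 1 (the wife proposes): the husband can get 294 next round, worth 0.69 × 294 = 202.86 now; the wife offers that and keeps 97.14.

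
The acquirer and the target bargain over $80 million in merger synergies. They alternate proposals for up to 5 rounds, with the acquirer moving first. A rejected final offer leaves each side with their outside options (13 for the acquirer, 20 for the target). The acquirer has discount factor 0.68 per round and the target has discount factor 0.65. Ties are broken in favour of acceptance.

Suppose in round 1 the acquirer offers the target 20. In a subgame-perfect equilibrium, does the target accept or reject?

Reject

Round 5 (the acquirer proposes): the target gets 20 if talks fail, so the acquirer offers 20 and keeps 60.
Round 4 (the target proposes): the acquirer can get 60 next round, worth 0.68 × 60 = 40.8 now; the target offers that and keeps 39.2.
Round 3 (the acquirer proposes): the target can get 39.2 next round, worth 0.65 × 39.2 = 25.48 now. The acquirer offers 25.48 and keeps 80 − 25.48 = 54.52.
Round 2 (the target proposes): the acquirer can get 54.52 next round, worth 0.68 × 54.52 = 37.0736 now. The target offers 37.0736 and keeps 80 − 37.0736 = 42.9264.
So by rejecting in round 1, the target gets 42.9264 next round, worth 0.65 × 42.9264 = 27.90216 now.
Offer 20 < 27.90216, so the target rejects.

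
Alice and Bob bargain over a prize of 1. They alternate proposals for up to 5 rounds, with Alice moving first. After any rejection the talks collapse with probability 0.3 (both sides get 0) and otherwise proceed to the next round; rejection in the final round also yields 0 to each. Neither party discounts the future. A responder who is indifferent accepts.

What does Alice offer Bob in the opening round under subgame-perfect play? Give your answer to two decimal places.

0.31

Round 5 (Alice proposes): rejection yields 0 for Bob; Alice offers 0 and keeps 1.
Round 4 (Bob proposes): rejecting gives Alice an expected 0.7 × 1 = 0.7, so Bob offers 0.7, keeping 0.3.
Round 3 (Alice proposes): rejecting gives Bob an expected 0.7 × 0.3 = 0.21. Alice offers 0.21 and keeps 1 − 0.21 = 0.79.
Round 2 (Bob proposes): rejecting gives Alice an expected 0.7 × 0.79 = 0.553; Bob offers that and keeps 0.447.
Round 1 (Alice proposes): rejecting gives Bob an expected 0.7 × 0.447 = 0.3129. Alice offers 0.3129 and keeps 1 − 0.3129 = 0.6871.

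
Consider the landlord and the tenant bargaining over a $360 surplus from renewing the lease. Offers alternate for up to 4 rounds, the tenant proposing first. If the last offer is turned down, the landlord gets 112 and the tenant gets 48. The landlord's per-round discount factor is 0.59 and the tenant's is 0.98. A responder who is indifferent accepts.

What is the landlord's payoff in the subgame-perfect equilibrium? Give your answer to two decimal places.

110.68

Round 4 (the landlord proposes): the tenant gets 48 if talks fail, so the landlord offers 48 and keeps 312.
Round 3 (the tenant proposes): the landlord can get 312 next round, worth 0.59 × 312 = 184.08 now; the tenant offers that and keeps 175.92.
Round 2 (the landlord proposes): the tenant can get 175.92 next round, worth 0.98 × 175.92 = 172.4016 now. The landlord offers 172.4016 and keeps 360 − 172.4016 = 187.5984.
Round 1 (the tenant proposes): the landlord can get 187.5984 next round, worth 0.59 × 187.5984 = 110.683056 now, so the tenant offers 110.683056, keeping 249.316944.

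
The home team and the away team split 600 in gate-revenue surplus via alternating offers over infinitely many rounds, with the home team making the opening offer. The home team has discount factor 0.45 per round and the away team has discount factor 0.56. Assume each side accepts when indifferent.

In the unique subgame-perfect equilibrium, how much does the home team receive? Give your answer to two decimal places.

352.94

Let x be the home team's share when the home team proposes and y be the away team's share when the away team proposes.
The away team accepts iff offered ≥ 0.56·y, so x = 600 − 0.56y. Symmetrically y = 600 − 0.45x.
Substituting: x = 600 − 0.56(600 − 0.45x), giving x(1 − 0.45·0.56) = 600(1 − 0.56).
So x = 600 × 0.44 / 0.748 ≈ 352.9412, and the away team receives 600 − x ≈ 247.0588.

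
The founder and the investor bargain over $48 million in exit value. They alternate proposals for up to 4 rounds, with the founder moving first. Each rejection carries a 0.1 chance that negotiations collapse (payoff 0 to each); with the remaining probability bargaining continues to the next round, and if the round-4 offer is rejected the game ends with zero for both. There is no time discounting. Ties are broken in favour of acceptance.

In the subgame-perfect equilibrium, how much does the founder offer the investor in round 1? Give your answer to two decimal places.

Round 4 (the investor proposes): rejection yields 0 for the founder; the investor offers 0 and keeps 48.
Round 3 (the founder proposes): rejecting gives the investor an expected 0.9 × 48 = 43.2. The founder offers 43.2 and keeps 48 − 43.2 = 4.8.
Round 2 (the investor proposes): rejecting gives the founder an expected 0.9 × 4.8 = 4.32, so the investor offers 4.32, keeping 43.68.
Round 1 (the founder proposes): rejecting gives the investor an expected 0.9 × 43.68 = 39.312, so the founder offers 39.312, keeping 8.688.

39.31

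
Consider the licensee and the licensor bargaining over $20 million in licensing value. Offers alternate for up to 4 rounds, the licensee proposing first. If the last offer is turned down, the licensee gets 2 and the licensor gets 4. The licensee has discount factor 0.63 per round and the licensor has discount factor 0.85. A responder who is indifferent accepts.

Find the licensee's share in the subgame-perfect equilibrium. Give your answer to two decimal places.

5.52

Round 4 (the licensor proposes): the licensee gets 2 if talks fail, so the licensor offers 2 and keeps 18.
Round 3 (the licensee proposes): the licensor can get 18 next round, worth 0.85 × 18 = 15.3 now; the licensee offers that and keeps 4.7.
Round 2 (the licensor proposes): the licensee can get 4.7 next round, worth 0.63 × 4.7 = 2.961 now. The licensor offers 2.961 and keeps 20 − 2.961 = 17.039.
Round 1 (the licensee proposes): the licensor can get 17.039 next round, worth 0.85 × 17.039 = 14.48315 now. The licensee offers 14.48315 and keeps 20 − 14.48315 = 5.51685.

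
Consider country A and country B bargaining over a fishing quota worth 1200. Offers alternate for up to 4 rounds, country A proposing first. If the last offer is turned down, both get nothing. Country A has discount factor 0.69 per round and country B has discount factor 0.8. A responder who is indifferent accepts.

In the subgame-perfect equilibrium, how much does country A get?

372.48

Work backward from the last round.
Round 4 (country B proposes): country A will accept anything ≥ 0, so country B offers 0 and keeps 1200.
Round 3 (country A proposes): country B can get 1200 next round, worth 0.8 × 1200 = 960 now, so country A offers 960, keeping 240.
Round 2 (country B proposes): country A can get 240 next round, worth 0.69 × 240 = 165.6 now; country B offers that and keeps 1034.4.
Round 1 (country A proposes): country B can get 1034.4 next round, worth 0.8 × 1034.4 = 827.52 now. Country A offers 827.52 and keeps 1200 − 827.52 = 372.48.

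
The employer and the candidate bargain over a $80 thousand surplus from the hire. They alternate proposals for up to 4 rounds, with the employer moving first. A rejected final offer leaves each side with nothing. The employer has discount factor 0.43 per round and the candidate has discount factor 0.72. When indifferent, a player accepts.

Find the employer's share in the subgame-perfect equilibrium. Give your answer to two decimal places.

Round 4 (the candidate proposes): the employer will accept anything ≥ 0, so the candidate offers 0 and keeps 80.
Round 3 (the employer proposes): the candidate can get 80 next round, worth 0.72 × 80 = 57.6 now; the employer offers that and keeps 22.4.
Round 2 (the candidate proposes): the employer can get 22.4 next round, worth 0.43 × 22.4 = 9.632 now, so the candidate offers 9.632, keeping 70.368.
Round 1 (the employer proposes): the candidate can get 70.368 next round, worth 0.72 × 70.368 = 50.66496 now; the employer offers that and keeps 29.33504.

29.34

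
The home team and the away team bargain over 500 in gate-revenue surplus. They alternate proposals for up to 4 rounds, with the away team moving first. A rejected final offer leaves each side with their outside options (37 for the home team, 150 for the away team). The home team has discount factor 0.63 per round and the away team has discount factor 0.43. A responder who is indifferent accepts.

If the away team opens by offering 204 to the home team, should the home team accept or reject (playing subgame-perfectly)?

Reject

Round 4 (the home team proposes): the away team gets 150 if talks fail, so the home team offers 150 and keeps 350.
Round 3 (the away team proposes): the home team can get 350 next round, worth 0.63 × 350 = 220.5 now, so the away team offers 220.5, keeping 279.5.
Round 2 (the home team proposes): the away team can get 279.5 next round, worth 0.43 × 279.5 = 120.185 now; the home team offers that and keeps 379.815.
So by rejecting in round 1, the home team gets 379.815 next round, worth 0.63 × 379.815 = 239.28345 now.
Offer 204 < 239.28345, so the home team rejects.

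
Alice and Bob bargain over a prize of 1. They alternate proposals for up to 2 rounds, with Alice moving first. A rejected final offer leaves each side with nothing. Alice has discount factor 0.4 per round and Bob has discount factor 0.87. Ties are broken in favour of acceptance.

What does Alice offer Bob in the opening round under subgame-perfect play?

0.87

Work backward from the last round.
Round 2 (Bob proposes): rejection yields 0 for Alice; Bob offers 0 and keeps 1.
Round 1 (Alice proposes): Bob can get 1 next round, worth 0.87 × 1 = 0.87 now; Alice offers that and keeps 0.13.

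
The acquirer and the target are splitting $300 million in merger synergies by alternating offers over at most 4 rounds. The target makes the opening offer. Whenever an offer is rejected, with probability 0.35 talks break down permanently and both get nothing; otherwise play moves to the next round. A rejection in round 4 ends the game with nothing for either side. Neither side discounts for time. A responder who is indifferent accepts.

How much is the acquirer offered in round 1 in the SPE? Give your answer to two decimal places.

By backward induction:
Round 4 (the acquirer proposes): rejection yields 0 for the target; the acquirer offers 0 and keeps 300.
Round 3 (the target proposes): rejecting gives the acquirer an expected 0.65 × 300 = 195, so the target offers 195, keeping 105.
Round 2 (the acquirer proposes): rejecting gives the target an expected 0.65 × 105 = 68.25; the acquirer offers that and keeps 231.75.
Round 1 (the target proposes): rejecting gives the acquirer an expected 0.65 × 231.75 = 150.6375. The target offers 150.6375 and keeps 300 − 150.6375 = 149.3625.

150.64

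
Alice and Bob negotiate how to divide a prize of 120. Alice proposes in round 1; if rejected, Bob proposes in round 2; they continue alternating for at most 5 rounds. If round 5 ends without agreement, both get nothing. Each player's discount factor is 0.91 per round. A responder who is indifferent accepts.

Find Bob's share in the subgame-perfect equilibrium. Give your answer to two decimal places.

Round 5 (Alice proposes): rejection yields 0 for Bob; Alice offers 0 and keeps 120.
Round 4 (Bob proposes): Alice can get 120 next round, worth 0.91 × 120 = 109.2 now; Bob offers that and keeps 10.8.
Round 3 (Alice proposes): Bob can get 10.8 next round, worth 0.91 × 10.8 = 9.828 now, so Alice offers 9.828, keeping 110.172.
Round 2 (Bob proposes): Alice can get 110.172 next round, worth 0.91 × 110.172 = 100.25652 now; Bob offers that and keeps 19.74348.
Round 1 (Alice proposes): Bob can get 19.74348 next round, worth 0.91 × 19.74348 = 17.9665668 now. Alice offers 17.9665668 and keeps 120 − 17.9665668 = 102.0334332.

17.97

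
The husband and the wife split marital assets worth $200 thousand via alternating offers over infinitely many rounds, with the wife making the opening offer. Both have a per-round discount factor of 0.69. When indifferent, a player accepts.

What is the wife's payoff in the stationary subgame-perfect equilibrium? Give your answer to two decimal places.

118.34

In a stationary SPE each proposer offers the other exactly their discounted continuation value.
If the wife keeps x when proposing and the husband keeps y when proposing, then x = 200 − 0.69y and y = 200 − 0.69x.
Solving: x = 200(1 − 0.69) / (1 − 0.69·0.69) = 62 / 0.5239 ≈ 118.3432.
The husband gets 200 − 118.3432 ≈ 81.6568.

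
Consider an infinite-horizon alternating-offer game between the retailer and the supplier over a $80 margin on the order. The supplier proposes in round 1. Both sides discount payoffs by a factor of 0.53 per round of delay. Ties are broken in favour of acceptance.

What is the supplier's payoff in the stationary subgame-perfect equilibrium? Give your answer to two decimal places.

52.29

When the supplier proposes, the retailer accepts any offer worth at least 0.53 times what the retailer would get by proposing next round; and vice versa.
This gives x = 80 − 0.53y and y = 80 − 0.53x, where x and y are each side's share when it proposes.
Hence (1 − 0.53·0.53)x = 80(1 − 0.53), i.e. 0.7191·x = 37.6.
x ≈ 52.2876; the retailer's share is 80 − x ≈ 27.7124.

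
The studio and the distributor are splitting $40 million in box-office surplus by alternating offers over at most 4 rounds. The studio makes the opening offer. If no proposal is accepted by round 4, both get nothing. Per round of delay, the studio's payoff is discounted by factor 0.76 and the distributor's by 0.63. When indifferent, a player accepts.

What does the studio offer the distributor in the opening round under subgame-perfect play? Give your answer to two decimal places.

18.11

Round 4 (the distributor proposes): rejection yields 0 for the studio; the distributor offers 0 and keeps 40.
Round 3 (the studio proposes): the distributor can get 40 next round, worth 0.63 × 40 = 25.2 now; the studio offers that and keeps 14.8.
Round 2 (the distributor proposes): the studio can get 14.8 next round, worth 0.76 × 14.8 = 11.248 now, so the distributor offers 11.248, keeping 28.752.
Round 1 (the studio proposes): the distributor can get 28.752 next round, worth 0.63 × 28.752 = 18.11376 now; the studio offers that and keeps 21.88624.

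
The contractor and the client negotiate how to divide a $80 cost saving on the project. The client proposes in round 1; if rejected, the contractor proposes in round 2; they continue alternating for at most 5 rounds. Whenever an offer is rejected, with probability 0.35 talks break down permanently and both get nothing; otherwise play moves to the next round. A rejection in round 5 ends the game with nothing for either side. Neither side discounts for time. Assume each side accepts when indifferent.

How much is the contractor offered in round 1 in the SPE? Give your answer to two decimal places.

Round 5 (the client proposes): rejection yields 0 for the contractor; the client offers 0 and keeps 80.
Round 4 (the contractor proposes): rejecting gives the client an expected 0.65 × 80 = 52. The contractor offers 52 and keeps 80 − 52 = 28.
Round 3 (the client proposes): rejecting gives the contractor an expected 0.65 × 28 = 18.2. The client offers 18.2 and keeps 80 − 18.2 = 61.8.
Round 2 (the contractor proposes): rejecting gives the client an expected 0.65 × 61.8 = 40.17; the contractor offers that and keeps 39.83.
Round 1 (the client proposes): rejecting gives the contractor an expected 0.65 × 39.83 = 25.8895; the client offers that and keeps 54.1105.

25.89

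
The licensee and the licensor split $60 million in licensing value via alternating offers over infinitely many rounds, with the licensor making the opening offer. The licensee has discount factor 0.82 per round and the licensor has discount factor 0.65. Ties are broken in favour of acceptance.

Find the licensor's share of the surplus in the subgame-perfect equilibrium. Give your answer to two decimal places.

Let x be the licensor's share when the licensor proposes and y be the licensee's share when the licensee proposes.
The licensee accepts iff offered ≥ 0.82·y, so x = 60 − 0.82y. Symmetrically y = 60 − 0.65x.
Substituting: x = 60 − 0.82(60 − 0.65x), giving x(1 − 0.65·0.82) = 60(1 − 0.82).
So x = 60 × 0.18 / 0.467 ≈ 23.1263, and the licensee receives 60 − x ≈ 36.8737.

23.13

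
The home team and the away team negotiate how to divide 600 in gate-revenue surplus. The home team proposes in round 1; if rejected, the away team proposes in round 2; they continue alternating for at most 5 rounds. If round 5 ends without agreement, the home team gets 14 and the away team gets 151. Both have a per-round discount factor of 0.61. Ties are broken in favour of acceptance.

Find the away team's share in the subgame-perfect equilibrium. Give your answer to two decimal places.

Round 5 (the home team proposes): the away team gets 151 if talks fail, so the home team offers 151 and keeps 449.
Round 4 (the away team proposes): the home team can get 449 next round, worth 0.61 × 449 = 273.89 now, so the away team offers 273.89, keeping 326.11.
Round 3 (the home team proposes): the away team can get 326.11 next round, worth 0.61 × 326.11 = 198.9271 now; the home team offers that and keeps 401.0729.
Round 2 (the away team proposes): the home team can get 401.0729 next round, worth 0.61 × 401.0729 = 244.654469 now; the away team offers that and keeps 355.345531.
Round 1 (the home team proposes): the away team can get 355.345531 next round, worth 0.61 × 355.345531 = 216.76077391 now, so the home team offers 216.76077391, keeping 383.23922609.

216.76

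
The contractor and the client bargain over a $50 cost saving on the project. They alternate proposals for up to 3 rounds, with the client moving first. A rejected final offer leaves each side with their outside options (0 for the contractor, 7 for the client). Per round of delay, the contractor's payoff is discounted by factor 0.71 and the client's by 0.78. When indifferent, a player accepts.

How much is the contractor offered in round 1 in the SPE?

7.81

By backward induction:
Round 3 (the client proposes): the contractor will accept anything ≥ 0, so the client offers 0 and keeps 50.
Round 2 (the contractor proposes): the client can get 50 next round, worth 0.78 × 50 = 39 now, so the contractor offers 39, keeping 11.
Round 1 (the client proposes): the contractor can get 11 next round, worth 0.71 × 11 = 7.81 now. The client offers 7.81 and keeps 50 − 7.81 = 42.19.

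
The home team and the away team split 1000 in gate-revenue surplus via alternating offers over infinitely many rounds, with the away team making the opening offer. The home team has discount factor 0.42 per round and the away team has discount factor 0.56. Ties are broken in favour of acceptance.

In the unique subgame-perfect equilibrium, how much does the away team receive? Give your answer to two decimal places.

758.37

Let x be the away team's share when the away team proposes and y be the home team's share when the home team proposes.
The home team accepts iff offered ≥ 0.42·y, so x = 1000 − 0.42y. Symmetrically y = 1000 − 0.56x.
Substituting: x = 1000 − 0.42(1000 − 0.56x), giving x(1 − 0.56·0.42) = 1000(1 − 0.42).
So x = 1000 × 0.58 / 0.7648 ≈ 758.3682, and the home team receives 1000 − x ≈ 241.6318.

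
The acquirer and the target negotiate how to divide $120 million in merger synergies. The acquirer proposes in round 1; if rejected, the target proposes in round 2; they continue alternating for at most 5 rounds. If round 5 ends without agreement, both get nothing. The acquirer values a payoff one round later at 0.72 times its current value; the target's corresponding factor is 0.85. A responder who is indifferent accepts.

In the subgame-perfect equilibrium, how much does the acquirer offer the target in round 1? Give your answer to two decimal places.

Round 5 (the acquirer proposes): rejection yields 0 for the target; the acquirer offers 0 and keeps 120.
Round 4 (the target proposes): the acquirer can get 120 next round, worth 0.72 × 120 = 86.4 now; the target offers that and keeps 33.6.
Round 3 (the acquirer proposes): the target can get 33.6 next round, worth 0.85 × 33.6 = 28.56 now. The acquirer offers 28.56 and keeps 120 − 28.56 = 91.44.
Round 2 (the target proposes): the acquirer can get 91.44 next round, worth 0.72 × 91.44 = 65.8368 now; the target offers that and keeps 54.1632.
Round 1 (the acquirer proposes): the target can get 54.1632 next round, worth 0.85 × 54.1632 = 46.03872 now, so the acquirer offers 46.03872, keeping 73.96128.

46.04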